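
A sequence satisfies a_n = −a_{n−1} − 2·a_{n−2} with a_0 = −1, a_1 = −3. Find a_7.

With companion matrix B = [[−1, −2], [1, 0]], [a_n, a_{n−1}]ᵀ = B·[a_{n−1}, a_{n−2}]ᵀ, so [a_7, a_6]ᵀ = B⁶·[a_1, a_0]ᵀ.
B⁶ = [[7, 10], [−5, 2]], giving [a_7, a_6]ᵀ = [[−31], [13]].

−31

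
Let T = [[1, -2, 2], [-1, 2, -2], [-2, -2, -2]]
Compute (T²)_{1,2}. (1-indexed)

-10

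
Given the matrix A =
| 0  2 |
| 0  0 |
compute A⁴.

[[0, 0], [0, 0]]

A is strictly triangular, hence nilpotent: A² = 0, so A⁴ = 0.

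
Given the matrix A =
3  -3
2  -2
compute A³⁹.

A² = A (a projection; rank 1, trace 1), so A³⁹ = A.

[[3, -3], [2, -2]]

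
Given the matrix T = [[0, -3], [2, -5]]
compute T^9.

tr T = -5 and det T = 6, so the characteristic polynomial is λ² − (-5)λ + (6) with roots -3 and -2.
Eigenvectors give P = [[-1, -3], [-1, -2]] with P⁻¹ = [[2, -3], [-1, 1]], and T = P·diag(-3, -2)·P⁻¹.
Then T^9 = P·diag(-19683, -512)·P⁻¹ = [[19683, 1536], [19683, 1024]] · [[2, -3], [-1, 1]] = [[37830, -57513], [38342, -58025]].

[[37830, -57513], [38342, -58025]]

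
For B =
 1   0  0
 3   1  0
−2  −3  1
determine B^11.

B = I + N where N = [[0, 0, 0], [3, 0, 0], [−2, −3, 0]] is strictly lower-triangular, so N^3 = 0.
(I + N)^11 = I + 11·N + 55·N^2 = [[1, 0, 0], [33, 1, 0], [−517, −33, 1]].

[[1, 0, 0], [33, 1, 0], [−517, −33, 1]]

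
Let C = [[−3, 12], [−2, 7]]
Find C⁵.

tr C = 4 and det C = 3, so the characteristic polynomial is λ² − (4)λ + (3) with roots 1 and 3.
Eigenvectors give P = [[3, −2], [1, −1]] with P⁻¹ = [[1, −2], [1, −3]], and C = P·diag(1, 3)·P⁻¹.
Then C⁵ = P·diag(1, 243)·P⁻¹ = [[3, −486], [1, −243]] · [[1, −2], [1, −3]] = [[−483, 1452], [−242, 727]].

[[−483, 1452], [−242, 727]]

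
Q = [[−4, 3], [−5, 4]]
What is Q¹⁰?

Q² = I (check: tr Q = 0 and det Q = −1), so Q¹⁰ = I since 10 is even.

[[1, 0], [0, 1]]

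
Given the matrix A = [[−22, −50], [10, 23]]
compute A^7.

tr A = 1 and det A = −6, so the characteristic polynomial is λ² − (1)λ + (−6) with roots −2 and 3.
Eigenvectors give P = [[5, −2], [−2, 1]] with P⁻¹ = [[1, 2], [2, 5]], and A = P·diag(−2, 3)·P⁻¹.
Then A^7 = P·diag(−128, 2187)·P⁻¹ = [[−640, −4374], [256, 2187]] · [[1, 2], [2, 5]] = [[−9388, −23150], [4630, 11447]].

[[−9388, −23150], [4630, 11447]]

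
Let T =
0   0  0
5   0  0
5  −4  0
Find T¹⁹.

[[0, 0, 0], [0, 0, 0], [0, 0, 0]]

T is strictly triangular, hence nilpotent: T³ = 0, so T¹⁹ = 0.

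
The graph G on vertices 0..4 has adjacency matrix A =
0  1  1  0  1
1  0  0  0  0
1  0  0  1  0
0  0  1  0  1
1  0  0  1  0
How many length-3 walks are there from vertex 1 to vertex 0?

3

The number of length-3 walks from vertex 1 to vertex 0 is entry (1,0) of A³, where A is the adjacency matrix.
A² = [[3, 0, 0, 2, 0], [0, 1, 1, 0, 1], [0, 1, 2, 0, 2], [2, 0, 0, 2, 0], [0, 1, 2, 0, 2]]
A³ = [[0, 3, 5, 0, 5], [3, 0, 0, 2, 0], [5, 0, 0, 4, 0], [0, 2, 4, 0, 4], [5, 0, 0, 4, 0]]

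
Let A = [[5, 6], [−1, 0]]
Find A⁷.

tr A = 5 and det A = 6, so the characteristic polynomial is λ² − (5)λ + (6) with roots 3 and 2.
Eigenvectors give P = [[−3, −2], [1, 1]] with P⁻¹ = [[−1, −2], [1, 3]], and A = P·diag(3, 2)·P⁻¹.
Then A⁷ = P·diag(2187, 128)·P⁻¹ = [[−6561, −256], [2187, 128]] · [[−1, −2], [1, 3]] = [[6305, 12354], [−2059, −3990]].

[[6305, 12354], [−2059, −3990]]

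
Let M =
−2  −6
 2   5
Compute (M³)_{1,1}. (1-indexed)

−20

tr M = 3 and det M = 2, so the characteristic polynomial is λ² − (3)λ + (2) with roots 1 and 2.
Eigenvectors give P = [[2, 3], [−1, −2]] with P⁻¹ = [[2, 3], [−1, −2]], and M = P·diag(1, 2)·P⁻¹.
Then M³ = P·diag(1, 8)·P⁻¹ = [[2, 24], [−1, −16]] · [[2, 3], [−1, −2]] = [[−20, −42], [14, 29]].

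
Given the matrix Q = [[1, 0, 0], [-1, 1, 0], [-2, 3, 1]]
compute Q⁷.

Q = I + N where N = [[0, 0, 0], [-1, 0, 0], [-2, 3, 0]] is strictly lower-triangular, so N³ = 0.
(I + N)⁷ = I + 7·N + 21·N² = [[1, 0, 0], [-7, 1, 0], [-77, 21, 1]].

[[1, 0, 0], [-7, 1, 0], [-77, 21, 1]]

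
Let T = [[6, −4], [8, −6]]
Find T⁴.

tr T = 0 and det T = −4, so the characteristic polynomial is λ² − (0)λ + (−4) with roots 2 and −2.
Eigenvectors give P = [[−1, 1], [−1, 2]] with P⁻¹ = [[−2, 1], [−1, 1]], and T = P·diag(2, −2)·P⁻¹.
Then T⁴ = P·diag(16, 16)·P⁻¹ = [[−16, 16], [−16, 32]] · [[−2, 1], [−1, 1]] = [[16, 0], [0, 16]].

[[16, 0], [0, 16]]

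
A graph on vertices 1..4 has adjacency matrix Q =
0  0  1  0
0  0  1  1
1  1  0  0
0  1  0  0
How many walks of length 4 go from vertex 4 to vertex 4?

The number of length-4 walks from vertex 4 to vertex 4 is entry (4,4) of Q^4, where Q is the adjacency matrix.
Q^2 = [[1, 1, 0, 0], [1, 2, 0, 0], [0, 0, 2, 1], [0, 0, 1, 1]]
Q^3 = [[0, 0, 2, 1], [0, 0, 3, 2], [2, 3, 0, 0], [1, 2, 0, 0]]
Q^4 = [[2, 3, 0, 0], [3, 5, 0, 0], [0, 0, 5, 3], [0, 0, 3, 2]]

2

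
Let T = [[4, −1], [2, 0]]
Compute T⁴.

[[164, −48], [96, −28]]

T² = [[14, −4], [8, −2]]
T³ = [[48, −14], [28, −8]]
T⁴ = [[164, −48], [96, −28]]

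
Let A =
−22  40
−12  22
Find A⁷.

tr A = 0 and det A = −4, so the characteristic polynomial is λ² − (0)λ + (−4) with roots 2 and −2.
Eigenvectors give P = [[5, −2], [3, −1]] with P⁻¹ = [[−1, 2], [−3, 5]], and A = P·diag(2, −2)·P⁻¹.
Then A⁷ = P·diag(128, −128)·P⁻¹ = [[640, 256], [384, 128]] · [[−1, 2], [−3, 5]] = [[−1408, 2560], [−768, 1408]].

[[−1408, 2560], [−768, 1408]]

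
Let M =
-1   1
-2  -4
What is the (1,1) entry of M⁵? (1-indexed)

179

tr M = -5 and det M = 6, so the characteristic polynomial is λ² − (-5)λ + (6) with roots -3 and -2.
Eigenvectors give P = [[-1, -1], [2, 1]] with P⁻¹ = [[1, 1], [-2, -1]], and M = P·diag(-3, -2)·P⁻¹.
Then M⁵ = P·diag(-243, -32)·P⁻¹ = [[243, 32], [-486, -32]] · [[1, 1], [-2, -1]] = [[179, 211], [-422, -454]].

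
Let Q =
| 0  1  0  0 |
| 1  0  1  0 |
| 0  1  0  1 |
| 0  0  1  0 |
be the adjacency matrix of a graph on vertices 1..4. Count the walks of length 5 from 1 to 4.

3

The number of length-5 walks from vertex 1 to vertex 4 is entry (1,4) of Q⁵, where Q is the adjacency matrix.
Q² = [[1, 0, 1, 0], [0, 2, 0, 1], [1, 0, 2, 0], [0, 1, 0, 1]]
Q³ = [[0, 2, 0, 1], [2, 0, 3, 0], [0, 3, 0, 2], [1, 0, 2, 0]]
Q⁴ = [[2, 0, 3, 0], [0, 5, 0, 3], [3, 0, 5, 0], [0, 3, 0, 2]]
Q⁵ = [[0, 5, 0, 3], [5, 0, 8, 0], [0, 8, 0, 5], [3, 0, 5, 0]]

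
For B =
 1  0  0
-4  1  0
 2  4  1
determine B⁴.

B = I + N where N = [[0, 0, 0], [-4, 0, 0], [2, 4, 0]] is strictly lower-triangular, so N³ = 0.
(I + N)⁴ = I + 4·N + 6·N² = [[1, 0, 0], [-16, 1, 0], [-88, 16, 1]].

[[1, 0, 0], [-16, 1, 0], [-88, 16, 1]]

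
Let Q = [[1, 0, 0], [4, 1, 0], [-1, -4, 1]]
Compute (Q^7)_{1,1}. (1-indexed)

Q = I + N where N = [[0, 0, 0], [4, 0, 0], [-1, -4, 0]] is strictly lower-triangular, so N^3 = 0.
(I + N)^7 = I + 7·N + 21·N^2 = [[1, 0, 0], [28, 1, 0], [-343, -28, 1]].

1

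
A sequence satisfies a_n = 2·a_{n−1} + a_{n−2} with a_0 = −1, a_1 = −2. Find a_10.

With companion matrix Q = [[2, 1], [1, 0]], [a_n, a_{n−1}]ᵀ = Q·[a_{n−1}, a_{n−2}]ᵀ, so [a_10, a_9]ᵀ = Q⁹·[a_1, a_0]ᵀ.
Q⁹ = [[2378, 985], [985, 408]], giving [a_10, a_9]ᵀ = [[−5741], [−2378]].

−5741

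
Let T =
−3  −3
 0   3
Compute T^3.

T^2 = [[9, 0], [0, 9]]
T^3 = [[−27, −27], [0, 27]]

[[−27, −27], [0, 27]]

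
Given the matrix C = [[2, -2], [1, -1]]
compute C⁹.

[[2, -2], [1, -1]]

C² = C (a projection; rank 1, trace 1), so C⁹ = C.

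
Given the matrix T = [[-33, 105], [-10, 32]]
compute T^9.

tr T = -1 and det T = -6, so the characteristic polynomial is λ² − (-1)λ + (-6) with roots -3 and 2.
Eigenvectors give P = [[-7, 3], [-2, 1]] with P⁻¹ = [[-1, 3], [-2, 7]], and T = P·diag(-3, 2)·P⁻¹.
Then T^9 = P·diag(-19683, 512)·P⁻¹ = [[137781, 1536], [39366, 512]] · [[-1, 3], [-2, 7]] = [[-140853, 424095], [-40390, 121682]].

[[-140853, 424095], [-40390, 121682]]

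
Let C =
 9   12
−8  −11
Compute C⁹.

tr C = −2 and det C = −3, so the characteristic polynomial is λ² − (−2)λ + (−3) with roots −3 and 1.
Eigenvectors give P = [[−1, 3], [1, −2]] with P⁻¹ = [[2, 3], [1, 1]], and C = P·diag(−3, 1)·P⁻¹.
Then C⁹ = P·diag(−19683, 1)·P⁻¹ = [[19683, 3], [−19683, −2]] · [[2, 3], [1, 1]] = [[39369, 59052], [−39368, −59051]].

[[39369, 59052], [−39368, −59051]]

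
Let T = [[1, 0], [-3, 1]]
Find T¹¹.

T = I + N where N = [[0, 0], [-3, 0]] is strictly lower-triangular, so N² = 0.
(I + N)¹¹ = I + 11·N = [[1, 0], [-33, 1]].

[[1, 0], [-33, 1]]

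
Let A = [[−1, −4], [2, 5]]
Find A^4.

[[−79, −160], [80, 161]]

tr A = 4 and det A = 3, so the characteristic polynomial is λ² − (4)λ + (3) with roots 3 and 1.
Eigenvectors give P = [[−1, −2], [1, 1]] with P⁻¹ = [[1, 2], [−1, −1]], and A = P·diag(3, 1)·P⁻¹.
Then A^4 = P·diag(81, 1)·P⁻¹ = [[−81, −2], [81, 1]] · [[1, 2], [−1, −1]] = [[−79, −160], [80, 161]].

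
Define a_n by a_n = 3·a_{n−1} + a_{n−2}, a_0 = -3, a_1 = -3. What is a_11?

-552954

With companion matrix M = [[3, 1], [1, 0]], [a_n, a_{n−1}]ᵀ = M·[a_{n−1}, a_{n−2}]ᵀ, so [a_11, a_10]ᵀ = M¹⁰·[a_1, a_0]ᵀ.
M¹⁰ = [[141481, 42837], [42837, 12970]], giving [a_11, a_10]ᵀ = [[-552954], [-167421]].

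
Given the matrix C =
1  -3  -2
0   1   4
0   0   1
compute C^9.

[[1, -27, -450], [0, 1, 36], [0, 0, 1]]

C = I + N where N = [[0, -3, -2], [0, 0, 4], [0, 0, 0]] is strictly upper-triangular, so N^3 = 0.
(I + N)^9 = I + 9·N + 36·N^2 = [[1, -27, -450], [0, 1, 36], [0, 0, 1]].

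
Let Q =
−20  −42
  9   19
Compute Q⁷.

tr Q = −1 and det Q = −2, so the characteristic polynomial is λ² − (−1)λ + (−2) with roots 1 and −2.
Eigenvectors give P = [[2, −7], [−1, 3]] with P⁻¹ = [[−3, −7], [−1, −2]], and Q = P·diag(1, −2)·P⁻¹.
Then Q⁷ = P·diag(1, −128)·P⁻¹ = [[2, 896], [−1, −384]] · [[−3, −7], [−1, −2]] = [[−902, −1806], [387, 775]].

[[−902, −1806], [387, 775]]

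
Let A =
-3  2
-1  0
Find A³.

[[-15, 14], [-7, 6]]

tr A = -3 and det A = 2, so the characteristic polynomial is λ² − (-3)λ + (2) with roots -2 and -1.
Eigenvectors give P = [[2, 1], [1, 1]] with P⁻¹ = [[1, -1], [-1, 2]], and A = P·diag(-2, -1)·P⁻¹.
Then A³ = P·diag(-8, -1)·P⁻¹ = [[-16, -1], [-8, -1]] · [[1, -1], [-1, 2]] = [[-15, 14], [-7, 6]].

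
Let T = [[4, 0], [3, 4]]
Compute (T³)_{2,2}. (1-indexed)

64

T² = [[16, 0], [24, 16]]
T³ = [[64, 0], [144, 64]]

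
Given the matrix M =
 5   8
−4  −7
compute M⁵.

[[245, 488], [−244, −487]]

tr M = −2 and det M = −3, so the characteristic polynomial is λ² − (−2)λ + (−3) with roots −3 and 1.
Eigenvectors give P = [[1, −2], [−1, 1]] with P⁻¹ = [[−1, −2], [−1, −1]], and M = P·diag(−3, 1)·P⁻¹.
Then M⁵ = P·diag(−243, 1)·P⁻¹ = [[−243, −2], [243, 1]] · [[−1, −2], [−1, −1]] = [[245, 488], [−244, −487]].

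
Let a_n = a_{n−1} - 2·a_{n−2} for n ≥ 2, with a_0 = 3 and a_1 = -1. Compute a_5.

19

With companion matrix B = [[1, -2], [1, 0]], [a_n, a_{n−1}]ᵀ = B·[a_{n−1}, a_{n−2}]ᵀ, so [a_5, a_4]ᵀ = B^4·[a_1, a_0]ᵀ.
B^4 = [[-1, 6], [-3, 2]], giving [a_5, a_4]ᵀ = [[19], [9]].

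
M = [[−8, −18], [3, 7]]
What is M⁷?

[[−386, −774], [129, 259]]

tr M = −1 and det M = −2, so the characteristic polynomial is λ² − (−1)λ + (−2) with roots 1 and −2.
Eigenvectors give P = [[2, −3], [−1, 1]] with P⁻¹ = [[−1, −3], [−1, −2]], and M = P·diag(1, −2)·P⁻¹.
Then M⁷ = P·diag(1, −128)·P⁻¹ = [[2, 384], [−1, −128]] · [[−1, −3], [−1, −2]] = [[−386, −774], [129, 259]].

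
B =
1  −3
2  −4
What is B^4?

[[−29, 45], [−30, 46]]

tr B = −3 and det B = 2, so the characteristic polynomial is λ² − (−3)λ + (2) with roots −1 and −2.
Eigenvectors give P = [[3, −1], [2, −1]] with P⁻¹ = [[1, −1], [2, −3]], and B = P·diag(−1, −2)·P⁻¹.
Then B^4 = P·diag(1, 16)·P⁻¹ = [[3, −16], [2, −16]] · [[1, −1], [2, −3]] = [[−29, 45], [−30, 46]].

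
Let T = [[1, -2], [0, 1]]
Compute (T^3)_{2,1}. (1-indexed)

T = I + N where N = [[0, -2], [0, 0]] is strictly upper-triangular, so N^2 = 0.
(I + N)^3 = I + 3·N = [[1, -6], [0, 1]].

0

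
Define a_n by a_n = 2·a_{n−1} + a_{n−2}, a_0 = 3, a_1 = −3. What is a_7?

With companion matrix A = [[2, 1], [1, 0]], [a_n, a_{n−1}]ᵀ = A·[a_{n−1}, a_{n−2}]ᵀ, so [a_7, a_6]ᵀ = A⁶·[a_1, a_0]ᵀ.
A⁶ = [[169, 70], [70, 29]], giving [a_7, a_6]ᵀ = [[−297], [−123]].

−297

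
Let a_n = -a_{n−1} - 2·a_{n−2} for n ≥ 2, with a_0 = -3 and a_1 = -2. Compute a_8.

36

With companion matrix C = [[-1, -2], [1, 0]], [a_n, a_{n−1}]ᵀ = C·[a_{n−1}, a_{n−2}]ᵀ, so [a_8, a_7]ᵀ = C⁷·[a_1, a_0]ᵀ.
C⁷ = [[3, -14], [7, 10]], giving [a_8, a_7]ᵀ = [[36], [-44]].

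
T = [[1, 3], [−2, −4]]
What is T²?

[[−5, −9], [6, 10]]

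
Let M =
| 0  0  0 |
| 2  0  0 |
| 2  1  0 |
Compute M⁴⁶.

M is strictly triangular, hence nilpotent: M³ = 0, so M⁴⁶ = 0.

[[0, 0, 0], [0, 0, 0], [0, 0, 0]]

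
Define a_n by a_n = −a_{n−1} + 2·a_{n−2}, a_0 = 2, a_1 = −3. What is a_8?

427

With companion matrix T = [[−1, 2], [1, 0]], [a_n, a_{n−1}]ᵀ = T·[a_{n−1}, a_{n−2}]ᵀ, so [a_8, a_7]ᵀ = T^7·[a_1, a_0]ᵀ.
T^7 = [[−85, 86], [43, −42]], giving [a_8, a_7]ᵀ = [[427], [−213]].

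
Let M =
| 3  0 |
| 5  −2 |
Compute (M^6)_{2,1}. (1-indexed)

665

tr M = 1 and det M = −6, so the characteristic polynomial is λ² − (1)λ + (−6) with roots −2 and 3.
Eigenvectors give P = [[0, 1], [−1, 1]] with P⁻¹ = [[1, −1], [1, 0]], and M = P·diag(−2, 3)·P⁻¹.
Then M^6 = P·diag(64, 729)·P⁻¹ = [[0, 729], [−64, 729]] · [[1, −1], [1, 0]] = [[729, 0], [665, 64]].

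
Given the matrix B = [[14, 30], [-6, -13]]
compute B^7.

[[644, 1290], [-258, -517]]

tr B = 1 and det B = -2, so the characteristic polynomial is λ² − (1)λ + (-2) with roots 2 and -1.
Eigenvectors give P = [[-5, -2], [2, 1]] with P⁻¹ = [[-1, -2], [2, 5]], and B = P·diag(2, -1)·P⁻¹.
Then B^7 = P·diag(128, -1)·P⁻¹ = [[-640, 2], [256, -1]] · [[-1, -2], [2, 5]] = [[644, 1290], [-258, -517]].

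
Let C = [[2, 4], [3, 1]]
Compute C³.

[[68, 76], [57, 49]]

C² = [[16, 12], [9, 13]]
C³ = [[68, 76], [57, 49]]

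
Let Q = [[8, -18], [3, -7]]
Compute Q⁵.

[[98, -198], [33, -67]]

tr Q = 1 and det Q = -2, so the characteristic polynomial is λ² − (1)λ + (-2) with roots 2 and -1.
Eigenvectors give P = [[3, -2], [1, -1]] with P⁻¹ = [[1, -2], [1, -3]], and Q = P·diag(2, -1)·P⁻¹.
Then Q⁵ = P·diag(32, -1)·P⁻¹ = [[96, 2], [32, 1]] · [[1, -2], [1, -3]] = [[98, -198], [33, -67]].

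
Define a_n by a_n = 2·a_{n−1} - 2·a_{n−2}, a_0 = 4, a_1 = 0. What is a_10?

With companion matrix Q = [[2, -2], [1, 0]], [a_n, a_{n−1}]ᵀ = Q·[a_{n−1}, a_{n−2}]ᵀ, so [a_10, a_9]ᵀ = Q⁹·[a_1, a_0]ᵀ.
Q⁹ = [[32, -32], [16, 0]], giving [a_10, a_9]ᵀ = [[-128], [0]].

-128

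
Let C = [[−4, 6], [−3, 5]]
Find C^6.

[[−62, 126], [−63, 127]]

tr C = 1 and det C = −2, so the characteristic polynomial is λ² − (1)λ + (−2) with roots −1 and 2.
Eigenvectors give P = [[2, −1], [1, −1]] with P⁻¹ = [[1, −1], [1, −2]], and C = P·diag(−1, 2)·P⁻¹.
Then C^6 = P·diag(1, 64)·P⁻¹ = [[2, −64], [1, −64]] · [[1, −1], [1, −2]] = [[−62, 126], [−63, 127]].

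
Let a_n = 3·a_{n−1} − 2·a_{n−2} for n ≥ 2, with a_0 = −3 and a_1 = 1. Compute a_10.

With companion matrix B = [[3, −2], [1, 0]], [a_n, a_{n−1}]ᵀ = B·[a_{n−1}, a_{n−2}]ᵀ, so [a_10, a_9]ᵀ = B⁹·[a_1, a_0]ᵀ.
B⁹ = [[1023, −1022], [511, −510]], giving [a_10, a_9]ᵀ = [[4089], [2041]].

4089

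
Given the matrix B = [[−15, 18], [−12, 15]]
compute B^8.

[[6561, 0], [0, 6561]]

tr B = 0 and det B = −9, so the characteristic polynomial is λ² − (0)λ + (−9) with roots −3 and 3.
Eigenvectors give P = [[3, 1], [2, 1]] with P⁻¹ = [[1, −1], [−2, 3]], and B = P·diag(−3, 3)·P⁻¹.
Then B^8 = P·diag(6561, 6561)·P⁻¹ = [[19683, 6561], [13122, 6561]] · [[1, −1], [−2, 3]] = [[6561, 0], [0, 6561]].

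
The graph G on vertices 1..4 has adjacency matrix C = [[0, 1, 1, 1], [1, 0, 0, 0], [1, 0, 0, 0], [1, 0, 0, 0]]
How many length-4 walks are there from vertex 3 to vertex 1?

0

The number of length-4 walks from vertex 3 to vertex 1 is entry (3,1) of C⁴, where C is the adjacency matrix.
C² = [[3, 0, 0, 0], [0, 1, 1, 1], [0, 1, 1, 1], [0, 1, 1, 1]]
C³ = [[0, 3, 3, 3], [3, 0, 0, 0], [3, 0, 0, 0], [3, 0, 0, 0]]
C⁴ = [[9, 0, 0, 0], [0, 3, 3, 3], [0, 3, 3, 3], [0, 3, 3, 3]]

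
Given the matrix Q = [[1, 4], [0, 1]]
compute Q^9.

[[1, 36], [0, 1]]

Q = I + N where N = [[0, 4], [0, 0]] is strictly upper-triangular, so N^2 = 0.
(I + N)^9 = I + 9·N = [[1, 36], [0, 1]].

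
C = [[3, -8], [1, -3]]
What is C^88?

C² = I (check: tr C = 0 and det C = -1), so C^88 = I since 88 is even.

[[1, 0], [0, 1]]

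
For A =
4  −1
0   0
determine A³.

A² = [[16, −4], [0, 0]]
A³ = [[64, −16], [0, 0]]

[[64, −16], [0, 0]]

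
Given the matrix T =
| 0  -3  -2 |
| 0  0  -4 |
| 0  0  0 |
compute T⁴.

[[0, 0, 0], [0, 0, 0], [0, 0, 0]]

T is strictly triangular, hence nilpotent: T³ = 0, so T⁴ = 0.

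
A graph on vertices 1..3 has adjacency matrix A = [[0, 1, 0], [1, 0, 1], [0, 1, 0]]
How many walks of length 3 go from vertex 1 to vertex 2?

The number of length-3 walks from vertex 1 to vertex 2 is entry (1,2) of A³, where A is the adjacency matrix.
A² = [[1, 0, 1], [0, 2, 0], [1, 0, 1]]
A³ = [[0, 2, 0], [2, 0, 2], [0, 2, 0]]

2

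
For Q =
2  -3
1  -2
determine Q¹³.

[[2, -3], [1, -2]]

Q² = I (check: tr Q = 0 and det Q = -1), so Q¹³ = Q since 13 is odd.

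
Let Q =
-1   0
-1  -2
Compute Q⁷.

[[-1, 0], [-127, -128]]

tr Q = -3 and det Q = 2, so the characteristic polynomial is λ² − (-3)λ + (2) with roots -1 and -2.
Eigenvectors give P = [[1, 0], [-1, 1]] with P⁻¹ = [[1, 0], [1, 1]], and Q = P·diag(-1, -2)·P⁻¹.
Then Q⁷ = P·diag(-1, -128)·P⁻¹ = [[-1, 0], [1, -128]] · [[1, 0], [1, 1]] = [[-1, 0], [-127, -128]].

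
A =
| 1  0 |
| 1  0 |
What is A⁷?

[[1, 0], [1, 0]]

A² = A (a projection; rank 1, trace 1), so A⁷ = A.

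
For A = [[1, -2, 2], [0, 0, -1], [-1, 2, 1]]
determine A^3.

A^2 = [[-1, 2, 6], [1, -2, -1], [-2, 4, -3]]
A^3 = [[-7, 14, 2], [2, -4, 3], [1, -2, -11]]

[[-7, 14, 2], [2, -4, 3], [1, -2, -11]]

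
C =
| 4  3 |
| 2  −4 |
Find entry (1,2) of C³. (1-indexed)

66

C² = [[22, 0], [0, 22]]
C³ = [[88, 66], [44, −88]]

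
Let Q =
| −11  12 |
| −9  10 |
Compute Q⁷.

tr Q = −1 and det Q = −2, so the characteristic polynomial is λ² − (−1)λ + (−2) with roots 1 and −2.
Eigenvectors give P = [[1, 4], [1, 3]] with P⁻¹ = [[−3, 4], [1, −1]], and Q = P·diag(1, −2)·P⁻¹.
Then Q⁷ = P·diag(1, −128)·P⁻¹ = [[1, −512], [1, −384]] · [[−3, 4], [1, −1]] = [[−515, 516], [−387, 388]].

[[−515, 516], [−387, 388]]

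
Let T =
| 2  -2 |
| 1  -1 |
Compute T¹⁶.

[[2, -2], [1, -1]]

T² = T (a projection; rank 1, trace 1), so T¹⁶ = T.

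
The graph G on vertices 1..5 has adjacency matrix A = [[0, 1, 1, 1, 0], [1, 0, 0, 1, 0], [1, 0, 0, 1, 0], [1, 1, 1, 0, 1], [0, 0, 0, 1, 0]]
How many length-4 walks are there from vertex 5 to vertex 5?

The number of length-4 walks from vertex 5 to vertex 5 is entry (5,5) of A^4, where A is the adjacency matrix.
A^2 = [[3, 1, 1, 2, 1], [1, 2, 2, 1, 1], [1, 2, 2, 1, 1], [2, 1, 1, 4, 0], [1, 1, 1, 0, 1]]
A^3 = [[4, 5, 5, 6, 2], [5, 2, 2, 6, 1], [5, 2, 2, 6, 1], [6, 6, 6, 4, 4], [2, 1, 1, 4, 0]]
A^4 = [[16, 10, 10, 16, 6], [10, 11, 11, 10, 6], [10, 11, 11, 10, 6], [16, 10, 10, 22, 4], [6, 6, 6, 4, 4]]

4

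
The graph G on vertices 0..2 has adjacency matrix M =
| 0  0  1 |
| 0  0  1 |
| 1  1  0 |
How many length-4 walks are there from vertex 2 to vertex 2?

The number of length-4 walks from vertex 2 to vertex 2 is entry (2,2) of M⁴, where M is the adjacency matrix.
M² = [[1, 1, 0], [1, 1, 0], [0, 0, 2]]
M³ = [[0, 0, 2], [0, 0, 2], [2, 2, 0]]
M⁴ = [[2, 2, 0], [2, 2, 0], [0, 0, 4]]

4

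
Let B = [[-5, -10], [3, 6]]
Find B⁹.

B² = B (a projection; rank 1, trace 1), so B⁹ = B.

[[-5, -10], [3, 6]]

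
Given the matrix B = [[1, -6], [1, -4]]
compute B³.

[[13, -42], [7, -22]]

tr B = -3 and det B = 2, so the characteristic polynomial is λ² − (-3)λ + (2) with roots -1 and -2.
Eigenvectors give P = [[3, 2], [1, 1]] with P⁻¹ = [[1, -2], [-1, 3]], and B = P·diag(-1, -2)·P⁻¹.
Then B³ = P·diag(-1, -8)·P⁻¹ = [[-3, -16], [-1, -8]] · [[1, -2], [-1, 3]] = [[13, -42], [7, -22]].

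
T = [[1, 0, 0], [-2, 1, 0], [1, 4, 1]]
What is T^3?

T = I + N where N = [[0, 0, 0], [-2, 0, 0], [1, 4, 0]] is strictly lower-triangular, so N^3 = 0.
(I + N)^3 = I + 3·N + 3·N^2 = [[1, 0, 0], [-6, 1, 0], [-21, 12, 1]].

[[1, 0, 0], [-6, 1, 0], [-21, 12, 1]]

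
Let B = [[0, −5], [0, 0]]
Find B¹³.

B is strictly triangular, hence nilpotent: B² = 0, so B¹³ = 0.

[[0, 0], [0, 0]]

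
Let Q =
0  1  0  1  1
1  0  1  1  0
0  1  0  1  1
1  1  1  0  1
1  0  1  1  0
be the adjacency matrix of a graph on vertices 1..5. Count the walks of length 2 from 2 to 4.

The number of length-2 walks from vertex 2 to vertex 4 is entry (2,4) of Q², where Q is the adjacency matrix.
Q² = [[3, 1, 3, 2, 1], [1, 3, 1, 2, 3], [3, 1, 3, 2, 1], [2, 2, 2, 4, 2], [1, 3, 1, 2, 3]]

2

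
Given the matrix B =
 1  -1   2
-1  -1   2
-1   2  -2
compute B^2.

[[0, 4, -4], [-2, 6, -8], [-1, -5, 6]]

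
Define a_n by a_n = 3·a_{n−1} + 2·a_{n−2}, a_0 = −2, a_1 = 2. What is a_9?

19610

With companion matrix M = [[3, 2], [1, 0]], [a_n, a_{n−1}]ᵀ = M·[a_{n−1}, a_{n−2}]ᵀ, so [a_9, a_8]ᵀ = M⁸·[a_1, a_0]ᵀ.
M⁸ = [[22363, 12558], [6279, 3526]], giving [a_9, a_8]ᵀ = [[19610], [5506]].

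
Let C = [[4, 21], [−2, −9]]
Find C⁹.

[[114514, 402591], [−38342, −134709]]

tr C = −5 and det C = 6, so the characteristic polynomial is λ² − (−5)λ + (6) with roots −2 and −3.
Eigenvectors give P = [[7, −3], [−2, 1]] with P⁻¹ = [[1, 3], [2, 7]], and C = P·diag(−2, −3)·P⁻¹.
Then C⁹ = P·diag(−512, −19683)·P⁻¹ = [[−3584, 59049], [1024, −19683]] · [[1, 3], [2, 7]] = [[114514, 402591], [−38342, −134709]].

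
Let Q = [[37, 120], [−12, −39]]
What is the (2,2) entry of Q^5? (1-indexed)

−2439

tr Q = −2 and det Q = −3, so the characteristic polynomial is λ² − (−2)λ + (−3) with roots −3 and 1.
Eigenvectors give P = [[3, 10], [−1, −3]] with P⁻¹ = [[−3, −10], [1, 3]], and Q = P·diag(−3, 1)·P⁻¹.
Then Q^5 = P·diag(−243, 1)·P⁻¹ = [[−729, 10], [243, −3]] · [[−3, −10], [1, 3]] = [[2197, 7320], [−732, −2439]].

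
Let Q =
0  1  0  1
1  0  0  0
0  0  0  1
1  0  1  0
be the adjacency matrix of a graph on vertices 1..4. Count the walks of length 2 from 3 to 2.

The number of length-2 walks from vertex 3 to vertex 2 is entry (3,2) of Q², where Q is the adjacency matrix.
Q² = [[2, 0, 1, 0], [0, 1, 0, 1], [1, 0, 1, 0], [0, 1, 0, 2]]

0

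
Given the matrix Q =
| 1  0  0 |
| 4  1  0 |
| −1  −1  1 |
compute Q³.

[[1, 0, 0], [12, 1, 0], [−15, −3, 1]]

Q = I + N where N = [[0, 0, 0], [4, 0, 0], [−1, −1, 0]] is strictly lower-triangular, so N³ = 0.
(I + N)³ = I + 3·N + 3·N² = [[1, 0, 0], [12, 1, 0], [−15, −3, 1]].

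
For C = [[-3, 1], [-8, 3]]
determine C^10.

C² = I (check: tr C = 0 and det C = -1), so C^10 = I since 10 is even.

[[1, 0], [0, 1]]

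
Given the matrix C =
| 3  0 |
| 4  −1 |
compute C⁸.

[[6561, 0], [6560, 1]]

tr C = 2 and det C = −3, so the characteristic polynomial is λ² − (2)λ + (−3) with roots −1 and 3.
Eigenvectors give P = [[0, −1], [−1, −1]] with P⁻¹ = [[1, −1], [−1, 0]], and C = P·diag(−1, 3)·P⁻¹.
Then C⁸ = P·diag(1, 6561)·P⁻¹ = [[0, −6561], [−1, −6561]] · [[1, −1], [−1, 0]] = [[6561, 0], [6560, 1]].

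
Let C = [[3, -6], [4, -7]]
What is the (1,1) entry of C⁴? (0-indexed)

tr C = -4 and det C = 3, so the characteristic polynomial is λ² − (-4)λ + (3) with roots -3 and -1.
Eigenvectors give P = [[-1, -3], [-1, -2]] with P⁻¹ = [[2, -3], [-1, 1]], and C = P·diag(-3, -1)·P⁻¹.
Then C⁴ = P·diag(81, 1)·P⁻¹ = [[-81, -3], [-81, -2]] · [[2, -3], [-1, 1]] = [[-159, 240], [-160, 241]].

241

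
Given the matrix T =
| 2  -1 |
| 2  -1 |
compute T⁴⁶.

T² = T (a projection; rank 1, trace 1), so T⁴⁶ = T.

[[2, -1], [2, -1]]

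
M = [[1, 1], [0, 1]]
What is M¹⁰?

[[1, 10], [0, 1]]

M = I + N where N = [[0, 1], [0, 0]] is strictly upper-triangular, so N² = 0.
(I + N)¹⁰ = I + 10·N = [[1, 10], [0, 1]].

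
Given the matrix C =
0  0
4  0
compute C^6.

[[0, 0], [0, 0]]

C is strictly triangular, hence nilpotent: C^2 = 0, so C^6 = 0.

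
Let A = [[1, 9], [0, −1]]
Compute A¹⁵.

A² = I (check: tr A = 0 and det A = −1), so A¹⁵ = A since 15 is odd.

[[1, 9], [0, −1]]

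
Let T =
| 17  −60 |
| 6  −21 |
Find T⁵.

[[2177, −7260], [726, −2421]]

tr T = −4 and det T = 3, so the characteristic polynomial is λ² − (−4)λ + (3) with roots −3 and −1.
Eigenvectors give P = [[3, 10], [1, 3]] with P⁻¹ = [[−3, 10], [1, −3]], and T = P·diag(−3, −1)·P⁻¹.
Then T⁵ = P·diag(−243, −1)·P⁻¹ = [[−729, −10], [−243, −3]] · [[−3, 10], [1, −3]] = [[2177, −7260], [726, −2421]].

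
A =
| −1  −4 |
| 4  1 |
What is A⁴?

[[225, 0], [0, 225]]

A² = [[−15, 0], [0, −15]]
A³ = [[15, 60], [−60, −15]]
A⁴ = [[225, 0], [0, 225]]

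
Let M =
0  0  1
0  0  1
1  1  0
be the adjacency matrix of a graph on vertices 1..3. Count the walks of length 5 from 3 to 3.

0

The number of length-5 walks from vertex 3 to vertex 3 is entry (3,3) of M⁵, where M is the adjacency matrix.
M² = [[1, 1, 0], [1, 1, 0], [0, 0, 2]]
M³ = [[0, 0, 2], [0, 0, 2], [2, 2, 0]]
M⁴ = [[2, 2, 0], [2, 2, 0], [0, 0, 4]]
M⁵ = [[0, 0, 4], [0, 0, 4], [4, 4, 0]]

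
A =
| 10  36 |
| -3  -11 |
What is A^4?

[[-44, -180], [15, 61]]

tr A = -1 and det A = -2, so the characteristic polynomial is λ² − (-1)λ + (-2) with roots 1 and -2.
Eigenvectors give P = [[4, -3], [-1, 1]] with P⁻¹ = [[1, 3], [1, 4]], and A = P·diag(1, -2)·P⁻¹.
Then A^4 = P·diag(1, 16)·P⁻¹ = [[4, -48], [-1, 16]] · [[1, 3], [1, 4]] = [[-44, -180], [15, 61]].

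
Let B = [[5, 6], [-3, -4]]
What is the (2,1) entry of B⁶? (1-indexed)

-63

tr B = 1 and det B = -2, so the characteristic polynomial is λ² − (1)λ + (-2) with roots -1 and 2.
Eigenvectors give P = [[1, 2], [-1, -1]] with P⁻¹ = [[-1, -2], [1, 1]], and B = P·diag(-1, 2)·P⁻¹.
Then B⁶ = P·diag(1, 64)·P⁻¹ = [[1, 128], [-1, -64]] · [[-1, -2], [1, 1]] = [[127, 126], [-63, -62]].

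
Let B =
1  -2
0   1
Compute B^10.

B = I + N where N = [[0, -2], [0, 0]] is strictly upper-triangular, so N^2 = 0.
(I + N)^10 = I + 10·N = [[1, -20], [0, 1]].

[[1, -20], [0, 1]]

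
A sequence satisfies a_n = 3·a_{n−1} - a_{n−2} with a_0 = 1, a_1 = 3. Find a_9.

With companion matrix A = [[3, -1], [1, 0]], [a_n, a_{n−1}]ᵀ = A·[a_{n−1}, a_{n−2}]ᵀ, so [a_9, a_8]ᵀ = A⁸·[a_1, a_0]ᵀ.
A⁸ = [[2584, -987], [987, -377]], giving [a_9, a_8]ᵀ = [[6765], [2584]].

6765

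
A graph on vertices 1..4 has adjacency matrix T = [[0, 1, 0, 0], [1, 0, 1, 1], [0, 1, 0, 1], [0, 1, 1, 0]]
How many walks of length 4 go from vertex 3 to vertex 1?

The number of length-4 walks from vertex 3 to vertex 1 is entry (3,1) of T^4, where T is the adjacency matrix.
T^2 = [[1, 0, 1, 1], [0, 3, 1, 1], [1, 1, 2, 1], [1, 1, 1, 2]]
T^3 = [[0, 3, 1, 1], [3, 2, 4, 4], [1, 4, 2, 3], [1, 4, 3, 2]]
T^4 = [[3, 2, 4, 4], [2, 11, 6, 6], [4, 6, 7, 6], [4, 6, 6, 7]]

4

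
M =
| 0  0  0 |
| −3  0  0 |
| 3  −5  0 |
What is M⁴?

M is strictly triangular, hence nilpotent: M³ = 0, so M⁴ = 0.

[[0, 0, 0], [0, 0, 0], [0, 0, 0]]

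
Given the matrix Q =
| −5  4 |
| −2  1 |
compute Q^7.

tr Q = −4 and det Q = 3, so the characteristic polynomial is λ² − (−4)λ + (3) with roots −1 and −3.
Eigenvectors give P = [[1, 2], [1, 1]] with P⁻¹ = [[−1, 2], [1, −1]], and Q = P·diag(−1, −3)·P⁻¹.
Then Q^7 = P·diag(−1, −2187)·P⁻¹ = [[−1, −4374], [−1, −2187]] · [[−1, 2], [1, −1]] = [[−4373, 4372], [−2186, 2185]].

[[−4373, 4372], [−2186, 2185]]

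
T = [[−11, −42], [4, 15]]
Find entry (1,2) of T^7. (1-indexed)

tr T = 4 and det T = 3, so the characteristic polynomial is λ² − (4)λ + (3) with roots 1 and 3.
Eigenvectors give P = [[7, −3], [−2, 1]] with P⁻¹ = [[1, 3], [2, 7]], and T = P·diag(1, 3)·P⁻¹.
Then T^7 = P·diag(1, 2187)·P⁻¹ = [[7, −6561], [−2, 2187]] · [[1, 3], [2, 7]] = [[−13115, −45906], [4372, 15303]].

−45906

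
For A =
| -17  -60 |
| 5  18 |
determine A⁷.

tr A = 1 and det A = -6, so the characteristic polynomial is λ² − (1)λ + (-6) with roots 3 and -2.
Eigenvectors give P = [[-3, 4], [1, -1]] with P⁻¹ = [[1, 4], [1, 3]], and A = P·diag(3, -2)·P⁻¹.
Then A⁷ = P·diag(2187, -128)·P⁻¹ = [[-6561, -512], [2187, 128]] · [[1, 4], [1, 3]] = [[-7073, -27780], [2315, 9132]].

[[-7073, -27780], [2315, 9132]]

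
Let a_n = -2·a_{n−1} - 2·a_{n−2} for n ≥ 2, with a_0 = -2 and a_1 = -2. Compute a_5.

8

With companion matrix A = [[-2, -2], [1, 0]], [a_n, a_{n−1}]ᵀ = A·[a_{n−1}, a_{n−2}]ᵀ, so [a_5, a_4]ᵀ = A^4·[a_1, a_0]ᵀ.
A^4 = [[-4, 0], [0, -4]], giving [a_5, a_4]ᵀ = [[8], [8]].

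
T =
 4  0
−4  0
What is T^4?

T^2 = [[16, 0], [−16, 0]]
T^3 = [[64, 0], [−64, 0]]
T^4 = [[256, 0], [−256, 0]]

[[256, 0], [−256, 0]]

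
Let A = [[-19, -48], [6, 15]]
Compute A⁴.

[[721, 1920], [-240, -639]]

tr A = -4 and det A = 3, so the characteristic polynomial is λ² − (-4)λ + (3) with roots -1 and -3.
Eigenvectors give P = [[-8, -3], [3, 1]] with P⁻¹ = [[1, 3], [-3, -8]], and A = P·diag(-1, -3)·P⁻¹.
Then A⁴ = P·diag(1, 81)·P⁻¹ = [[-8, -243], [3, 81]] · [[1, 3], [-3, -8]] = [[721, 1920], [-240, -639]].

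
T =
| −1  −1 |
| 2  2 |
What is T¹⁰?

T² = T (a projection; rank 1, trace 1), so T¹⁰ = T.

[[−1, −1], [2, 2]]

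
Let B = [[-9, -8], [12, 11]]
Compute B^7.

tr B = 2 and det B = -3, so the characteristic polynomial is λ² − (2)λ + (-3) with roots 3 and -1.
Eigenvectors give P = [[-2, -1], [3, 1]] with P⁻¹ = [[1, 1], [-3, -2]], and B = P·diag(3, -1)·P⁻¹.
Then B^7 = P·diag(2187, -1)·P⁻¹ = [[-4374, 1], [6561, -1]] · [[1, 1], [-3, -2]] = [[-4377, -4376], [6564, 6563]].

[[-4377, -4376], [6564, 6563]]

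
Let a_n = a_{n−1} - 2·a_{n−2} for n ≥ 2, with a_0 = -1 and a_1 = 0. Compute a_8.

14

With companion matrix A = [[1, -2], [1, 0]], [a_n, a_{n−1}]ᵀ = A·[a_{n−1}, a_{n−2}]ᵀ, so [a_8, a_7]ᵀ = A⁷·[a_1, a_0]ᵀ.
A⁷ = [[-3, -14], [7, -10]], giving [a_8, a_7]ᵀ = [[14], [10]].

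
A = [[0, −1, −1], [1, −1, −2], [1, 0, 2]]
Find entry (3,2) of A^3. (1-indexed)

A^2 = [[−2, 1, 0], [−3, 0, −3], [2, −1, 3]]
A^3 = [[1, 1, 0], [−3, 3, −3], [2, −1, 6]]

−1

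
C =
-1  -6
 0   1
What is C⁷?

C² = I (check: tr C = 0 and det C = -1), so C⁷ = C since 7 is odd.

[[-1, -6], [0, 1]]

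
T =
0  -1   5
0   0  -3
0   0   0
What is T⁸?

T is strictly triangular, hence nilpotent: T³ = 0, so T⁸ = 0.

[[0, 0, 0], [0, 0, 0], [0, 0, 0]]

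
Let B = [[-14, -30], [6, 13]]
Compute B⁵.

[[-164, -330], [66, 133]]

tr B = -1 and det B = -2, so the characteristic polynomial is λ² − (-1)λ + (-2) with roots -2 and 1.
Eigenvectors give P = [[5, -2], [-2, 1]] with P⁻¹ = [[1, 2], [2, 5]], and B = P·diag(-2, 1)·P⁻¹.
Then B⁵ = P·diag(-32, 1)·P⁻¹ = [[-160, -2], [64, 1]] · [[1, 2], [2, 5]] = [[-164, -330], [66, 133]].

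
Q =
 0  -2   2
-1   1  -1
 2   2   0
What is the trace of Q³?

1

Q² = [[6, 2, 2], [-3, 1, -3], [-2, -2, 2]]
Q³ = [[2, -6, 10], [-7, 1, -7], [6, 6, -2]]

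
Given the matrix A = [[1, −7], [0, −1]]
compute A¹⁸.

[[1, 0], [0, 1]]

A² = I (check: tr A = 0 and det A = −1), so A¹⁸ = I since 18 is even.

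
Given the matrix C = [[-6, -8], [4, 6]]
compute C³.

[[-24, -32], [16, 24]]

tr C = 0 and det C = -4, so the characteristic polynomial is λ² − (0)λ + (-4) with roots -2 and 2.
Eigenvectors give P = [[-2, -1], [1, 1]] with P⁻¹ = [[-1, -1], [1, 2]], and C = P·diag(-2, 2)·P⁻¹.
Then C³ = P·diag(-8, 8)·P⁻¹ = [[16, -8], [-8, 8]] · [[-1, -1], [1, 2]] = [[-24, -32], [16, 24]].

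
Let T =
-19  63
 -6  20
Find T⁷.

tr T = 1 and det T = -2, so the characteristic polynomial is λ² − (1)λ + (-2) with roots -1 and 2.
Eigenvectors give P = [[7, 3], [2, 1]] with P⁻¹ = [[1, -3], [-2, 7]], and T = P·diag(-1, 2)·P⁻¹.
Then T⁷ = P·diag(-1, 128)·P⁻¹ = [[-7, 384], [-2, 128]] · [[1, -3], [-2, 7]] = [[-775, 2709], [-258, 902]].

[[-775, 2709], [-258, 902]]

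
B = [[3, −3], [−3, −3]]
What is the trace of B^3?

0

B^2 = [[18, 0], [0, 18]]
B^3 = [[54, −54], [−54, −54]]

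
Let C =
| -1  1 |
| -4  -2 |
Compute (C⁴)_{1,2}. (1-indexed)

C² = [[-3, -3], [12, 0]]
C³ = [[15, 3], [-12, 12]]
C⁴ = [[-27, 9], [-36, -36]]

9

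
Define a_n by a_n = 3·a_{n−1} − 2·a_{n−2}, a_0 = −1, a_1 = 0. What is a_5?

With companion matrix T = [[3, −2], [1, 0]], [a_n, a_{n−1}]ᵀ = T·[a_{n−1}, a_{n−2}]ᵀ, so [a_5, a_4]ᵀ = T^4·[a_1, a_0]ᵀ.
T^4 = [[31, −30], [15, −14]], giving [a_5, a_4]ᵀ = [[30], [14]].

30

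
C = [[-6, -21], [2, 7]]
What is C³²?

[[-6, -21], [2, 7]]

C² = C (a projection; rank 1, trace 1), so C³² = C.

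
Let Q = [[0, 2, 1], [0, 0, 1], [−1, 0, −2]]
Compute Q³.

Q² = [[−1, 0, 0], [−1, 0, −2], [2, −2, 3]]
Q³ = [[0, −2, −1], [2, −2, 3], [−3, 4, −6]]

[[0, −2, −1], [2, −2, 3], [−3, 4, −6]]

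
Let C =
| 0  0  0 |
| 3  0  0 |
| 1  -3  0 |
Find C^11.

[[0, 0, 0], [0, 0, 0], [0, 0, 0]]

C is strictly triangular, hence nilpotent: C^3 = 0, so C^11 = 0.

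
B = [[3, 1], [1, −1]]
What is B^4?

[[104, 24], [24, 8]]

B^2 = [[10, 2], [2, 2]]
B^3 = [[32, 8], [8, 0]]
B^4 = [[104, 24], [24, 8]]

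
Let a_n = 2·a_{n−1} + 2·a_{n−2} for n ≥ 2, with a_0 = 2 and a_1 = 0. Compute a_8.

With companion matrix C = [[2, 2], [1, 0]], [a_n, a_{n−1}]ᵀ = C·[a_{n−1}, a_{n−2}]ᵀ, so [a_8, a_7]ᵀ = C^7·[a_1, a_0]ᵀ.
C^7 = [[896, 656], [328, 240]], giving [a_8, a_7]ᵀ = [[1312], [480]].

1312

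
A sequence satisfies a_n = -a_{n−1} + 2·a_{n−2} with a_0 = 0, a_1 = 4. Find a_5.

44

With companion matrix M = [[-1, 2], [1, 0]], [a_n, a_{n−1}]ᵀ = M·[a_{n−1}, a_{n−2}]ᵀ, so [a_5, a_4]ᵀ = M⁴·[a_1, a_0]ᵀ.
M⁴ = [[11, -10], [-5, 6]], giving [a_5, a_4]ᵀ = [[44], [-20]].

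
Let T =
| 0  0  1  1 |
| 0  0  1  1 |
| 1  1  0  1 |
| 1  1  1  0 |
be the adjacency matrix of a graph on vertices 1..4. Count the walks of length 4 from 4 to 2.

9

The number of length-4 walks from vertex 4 to vertex 2 is entry (4,2) of T⁴, where T is the adjacency matrix.
T² = [[2, 2, 1, 1], [2, 2, 1, 1], [1, 1, 3, 2], [1, 1, 2, 3]]
T³ = [[2, 2, 5, 5], [2, 2, 5, 5], [5, 5, 4, 5], [5, 5, 5, 4]]
T⁴ = [[10, 10, 9, 9], [10, 10, 9, 9], [9, 9, 15, 14], [9, 9, 14, 15]]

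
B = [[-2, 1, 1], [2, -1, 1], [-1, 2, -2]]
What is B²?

[[5, -1, -3], [-7, 5, -1], [8, -7, 5]]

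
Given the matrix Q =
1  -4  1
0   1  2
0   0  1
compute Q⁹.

Q = I + N where N = [[0, -4, 1], [0, 0, 2], [0, 0, 0]] is strictly upper-triangular, so N³ = 0.
(I + N)⁹ = I + 9·N + 36·N² = [[1, -36, -279], [0, 1, 18], [0, 0, 1]].

[[1, -36, -279], [0, 1, 18], [0, 0, 1]]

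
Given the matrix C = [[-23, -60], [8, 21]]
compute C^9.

[[-118103, -295260], [39368, 98421]]

tr C = -2 and det C = -3, so the characteristic polynomial is λ² − (-2)λ + (-3) with roots -3 and 1.
Eigenvectors give P = [[3, -5], [-1, 2]] with P⁻¹ = [[2, 5], [1, 3]], and C = P·diag(-3, 1)·P⁻¹.
Then C^9 = P·diag(-19683, 1)·P⁻¹ = [[-59049, -5], [19683, 2]] · [[2, 5], [1, 3]] = [[-118103, -295260], [39368, 98421]].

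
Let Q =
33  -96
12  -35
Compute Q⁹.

tr Q = -2 and det Q = -3, so the characteristic polynomial is λ² − (-2)λ + (-3) with roots 1 and -3.
Eigenvectors give P = [[-3, 8], [-1, 3]] with P⁻¹ = [[-3, 8], [-1, 3]], and Q = P·diag(1, -3)·P⁻¹.
Then Q⁹ = P·diag(1, -19683)·P⁻¹ = [[-3, -157464], [-1, -59049]] · [[-3, 8], [-1, 3]] = [[157473, -472416], [59052, -177155]].

[[157473, -472416], [59052, -177155]]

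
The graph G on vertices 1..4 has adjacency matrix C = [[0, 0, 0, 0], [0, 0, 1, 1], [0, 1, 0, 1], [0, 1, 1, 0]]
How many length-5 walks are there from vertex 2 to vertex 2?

10

The number of length-5 walks from vertex 2 to vertex 2 is entry (2,2) of C⁵, where C is the adjacency matrix.
C² = [[0, 0, 0, 0], [0, 2, 1, 1], [0, 1, 2, 1], [0, 1, 1, 2]]
C³ = [[0, 0, 0, 0], [0, 2, 3, 3], [0, 3, 2, 3], [0, 3, 3, 2]]
C⁴ = [[0, 0, 0, 0], [0, 6, 5, 5], [0, 5, 6, 5], [0, 5, 5, 6]]
C⁵ = [[0, 0, 0, 0], [0, 10, 11, 11], [0, 11, 10, 11], [0, 11, 11, 10]]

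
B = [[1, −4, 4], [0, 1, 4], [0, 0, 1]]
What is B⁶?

[[1, −24, −216], [0, 1, 24], [0, 0, 1]]

B = I + N where N = [[0, −4, 4], [0, 0, 4], [0, 0, 0]] is strictly upper-triangular, so N³ = 0.
(I + N)⁶ = I + 6·N + 15·N² = [[1, −24, −216], [0, 1, 24], [0, 0, 1]].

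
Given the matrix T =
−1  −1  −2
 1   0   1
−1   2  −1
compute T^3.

[[−8, 4, −10], [6, −4, 8], [−10, 6, −14]]

T^2 = [[2, −3, 3], [−2, 1, −3], [4, −1, 5]]
T^3 = [[−8, 4, −10], [6, −4, 8], [−10, 6, −14]]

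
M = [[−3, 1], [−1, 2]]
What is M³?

[[−23, 6], [−6, 7]]

M² = [[8, −1], [1, 3]]
M³ = [[−23, 6], [−6, 7]]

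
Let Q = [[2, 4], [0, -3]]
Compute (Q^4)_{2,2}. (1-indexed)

Q^2 = [[4, -4], [0, 9]]
Q^3 = [[8, 28], [0, -27]]
Q^4 = [[16, -52], [0, 81]]

81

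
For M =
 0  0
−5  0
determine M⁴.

M is strictly triangular, hence nilpotent: M² = 0, so M⁴ = 0.

[[0, 0], [0, 0]]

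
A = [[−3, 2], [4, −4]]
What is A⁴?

A² = [[17, −14], [−28, 24]]
A³ = [[−107, 90], [180, −152]]
A⁴ = [[681, −574], [−1148, 968]]

[[681, −574], [−1148, 968]]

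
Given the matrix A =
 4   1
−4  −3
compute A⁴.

A² = [[12, 1], [−4, 5]]
A³ = [[44, 9], [−36, −19]]
A⁴ = [[140, 17], [−68, 21]]

[[140, 17], [−68, 21]]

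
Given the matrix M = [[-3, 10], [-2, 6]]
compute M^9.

[[-2043, 5110], [-1022, 2556]]

tr M = 3 and det M = 2, so the characteristic polynomial is λ² − (3)λ + (2) with roots 1 and 2.
Eigenvectors give P = [[5, 2], [2, 1]] with P⁻¹ = [[1, -2], [-2, 5]], and M = P·diag(1, 2)·P⁻¹.
Then M^9 = P·diag(1, 512)·P⁻¹ = [[5, 1024], [2, 512]] · [[1, -2], [-2, 5]] = [[-2043, 5110], [-1022, 2556]].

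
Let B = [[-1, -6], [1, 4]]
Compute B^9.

[[-1021, -3066], [511, 1534]]

tr B = 3 and det B = 2, so the characteristic polynomial is λ² − (3)λ + (2) with roots 2 and 1.
Eigenvectors give P = [[2, -3], [-1, 1]] with P⁻¹ = [[-1, -3], [-1, -2]], and B = P·diag(2, 1)·P⁻¹.
Then B^9 = P·diag(512, 1)·P⁻¹ = [[1024, -3], [-512, 1]] · [[-1, -3], [-1, -2]] = [[-1021, -3066], [511, 1534]].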